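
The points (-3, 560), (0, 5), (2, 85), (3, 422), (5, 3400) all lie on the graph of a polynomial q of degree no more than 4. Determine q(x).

q(x) = 6x^4 - 3x^3 + 4x + 5

Write q(x) = ax^4 + bx^3 + cx^2 + dx + e. Substituting each data point gives a linear system:
  81a - 27b + 9c - 3d + e = 560
  e = 5
  16a + 8b + 4c + 2d + e = 85
  81a + 27b + 9c + 3d + e = 422
  625a + 125b + 25c + 5d + e = 3400
Solving the system yields a = 6, b = -3, c = 0, d = 4, e = 5.
So q(x) = 6x^4 - 3x^3 + 4x + 5.
Check: q(2) = 85. ✓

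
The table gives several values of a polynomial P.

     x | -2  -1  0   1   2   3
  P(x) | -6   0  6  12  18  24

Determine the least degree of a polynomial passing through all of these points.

Forward differences of the values at x = -2, -1, 0, 1, 2, 3:
  P  : -6  0  6  12  18  24
  Δ  : 6  6  6  6  6
  Δ^2: 0  0  0  0
  Δ^3: 0  0  0
  Δ^4: 0  0
  Δ^5: 0
The first differences are constant (6) and nonzero, while all higher differences vanish, so the minimal degree is 1.

1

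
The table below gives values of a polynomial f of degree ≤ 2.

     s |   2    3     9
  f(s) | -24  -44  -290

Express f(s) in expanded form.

f(s) = -3s^2 - 5s - 2

Write f(s) = as^2 + bs + c. Substituting each data point gives a linear system:
  4a + 2b + c = -24
  9a + 3b + c = -44
  81a + 9b + c = -290
Solving the system yields a = -3, b = -5, c = -2.
So f(s) = -3s² - 5s - 2.
Check: f(3) = -44. ✓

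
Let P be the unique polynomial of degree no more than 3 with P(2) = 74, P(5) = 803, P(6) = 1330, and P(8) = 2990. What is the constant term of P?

-2

Write P(u) = au^3 + bu^2 + cu + d. Substituting each data point gives a linear system:
  8a + 4b + 2c + d = 74
  125a + 25b + 5c + d = 803
  216a + 36b + 6c + d = 1330
  512a + 64b + 8c + d = 2990
Solving the system yields a = 5, b = 6, c = 6, d = -2.
So P(u) = 5u^3 + 6u^2 + 6u - 2.
The constant term is -2.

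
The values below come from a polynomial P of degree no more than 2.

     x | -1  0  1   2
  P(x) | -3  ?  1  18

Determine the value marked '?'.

-6

On equispaced nodes a degree-2 polynomial has vanishing third forward difference, so
  - P(-1) + 3·P(0) - 3·P(1) + P(2) = 0.
Substituting the known values and solving for P(0):
  3·P(0) = -18
  P(0) = -6.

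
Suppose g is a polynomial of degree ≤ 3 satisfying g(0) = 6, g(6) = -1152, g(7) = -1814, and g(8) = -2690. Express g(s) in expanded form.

Write g(s) = as^3 + bs^2 + cs + d. Substituting each data point gives a linear system:
  d = 6
  216a + 36b + 6c + d = -1152
  343a + 49b + 7c + d = -1814
  512a + 64b + 8c + d = -2690
Solving the system yields a = -5, b = -2, c = -1, d = 6.
So g(s) = -5s³ - 2s² - s + 6.
Check: g(0) = 6. ✓

g(s) = -5s^3 - 2s^2 - s + 6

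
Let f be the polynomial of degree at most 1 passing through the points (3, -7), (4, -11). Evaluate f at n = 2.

-3

Using the Lagrange interpolation formula with nodes 3, 4:
  L_0(n) = (n - 4) / -1
  L_1(n) = (n - 3) / 1
Then f(n) = -7·L_0(n) - 11·L_1(n).
Expanding and collecting terms gives f(n) = -4n + 5.
Evaluating at n = 2: f(2) = -3.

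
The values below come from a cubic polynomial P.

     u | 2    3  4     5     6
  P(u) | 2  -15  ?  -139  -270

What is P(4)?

-58

On equispaced nodes a degree-3 polynomial has vanishing fourth forward difference, so
  P(2) - 4·P(3) + 6·P(4) - 4·P(5) + P(6) = 0.
Substituting the known values and solving for P(4):
  6·P(4) = -348
  P(4) = -58.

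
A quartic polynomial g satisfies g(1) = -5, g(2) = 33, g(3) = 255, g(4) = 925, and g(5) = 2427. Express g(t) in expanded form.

Using the Lagrange interpolation formula with nodes 1, 2, 3, 4, 5:
  L_0(t) = (t - 2)(t - 3)(t - 4)(t - 5) / 24
  L_1(t) = (t - 1)(t - 3)(t - 4)(t - 5) / -6
  L_2(t) = (t - 1)(t - 2)(t - 4)(t - 5) / 4
  L_3(t) = (t - 1)(t - 2)(t - 3)(t - 5) / -6
  L_4(t) = (t - 1)(t - 2)(t - 3)(t - 4) / 24
Then g(t) = -5·L_0(t) + 33·L_1(t) + 255·L_2(t) + 925·L_3(t) + 2427·L_4(t).
Expanding and collecting terms gives g(t) = 5t^4 - 6t^3 + 3t^2 - 4t - 3.
Check: g(1) = -5. ✓

g(t) = 5t^4 - 6t^3 + 3t^2 - 4t - 3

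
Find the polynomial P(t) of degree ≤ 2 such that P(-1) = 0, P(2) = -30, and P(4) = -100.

P(t) = -5t^2 - 5t

Write P(t) = at^2 + bt + c. Substituting each data point gives a linear system:
  a - b + c = 0
  4a + 2b + c = -30
  16a + 4b + c = -100
Solving the system yields a = -5, b = -5, c = 0.
So P(t) = -5t^2 - 5t.
Check: P(-1) = 0. ✓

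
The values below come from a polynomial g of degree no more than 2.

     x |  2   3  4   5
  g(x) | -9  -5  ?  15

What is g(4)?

On equispaced nodes a degree-2 polynomial has vanishing third forward difference, so
  - g(2) + 3·g(3) - 3·g(4) + g(5) = 0.
Substituting the known values and solving for g(4):
  -3·g(4) = -9
  g(4) = 3.

3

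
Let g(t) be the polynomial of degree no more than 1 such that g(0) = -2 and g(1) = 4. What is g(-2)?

-14

Write g(t) = at + b. Substituting each data point gives a linear system:
  b = -2
  a + b = 4
Solving the system yields a = 6, b = -2.
So g(t) = 6t - 2.
Then g(-2) = -14.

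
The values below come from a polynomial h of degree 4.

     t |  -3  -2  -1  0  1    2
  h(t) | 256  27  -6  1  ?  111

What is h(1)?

On equispaced nodes a degree-4 polynomial has vanishing fifth forward difference, so
  - h(-3) + 5·h(-2) - 10·h(-1) + 10·h(0) - 5·h(1) + h(2) = 0.
Substituting the known values and solving for h(1):
  -5·h(1) = -60
  h(1) = 12.

12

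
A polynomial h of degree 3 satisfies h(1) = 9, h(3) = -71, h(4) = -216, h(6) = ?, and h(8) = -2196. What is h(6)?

The 4 known points determine the degree-3 polynomial uniquely.
Write h(x) = ax^3 + bx^2 + cx + d. Substituting each data point gives a linear system:
  a + b + c + d = 9
  27a + 9b + 3c + d = -71
  64a + 16b + 4c + d = -216
  512a + 64b + 8c + d = -2196
Solving the system yields a = -5, b = 5, c = 5, d = 4.
So h(x) = -5x^3 + 5x^2 + 5x + 4.
Then h(6) = -866.

-866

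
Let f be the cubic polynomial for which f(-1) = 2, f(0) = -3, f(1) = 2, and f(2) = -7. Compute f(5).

Forward differences of the values at t = -1, 0, 1, 2:
  f  : 2  -3  2  -7
  Δ  : -5  5  -9
  Δ^2: 10  -14
  Δ^3: -24
The third differences are constant, confirming degree 3.
Interpolating (Newton forward form) and evaluating at t = 5 gives f(5) = -358.

-358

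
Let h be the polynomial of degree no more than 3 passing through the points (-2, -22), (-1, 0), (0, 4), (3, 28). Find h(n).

Using the Lagrange interpolation formula with nodes -2, -1, 0, 3:
  L_0(n) = (n + 1)n(n - 3) / -10
  L_1(n) = (n + 2)n(n - 3) / 4
  L_2(n) = (n + 2)(n + 1)(n - 3) / -6
  L_3(n) = (n + 2)(n + 1)n / 60
Then h(n) = -22·L_0(n) + 0·L_1(n) + 4·L_2(n) + 28·L_3(n).
Expanding and collecting terms gives h(n) = 2n^3 - 3n^2 - n + 4.
Check: h(0) = 4. ✓

h(n) = 2n^3 - 3n^2 - n + 4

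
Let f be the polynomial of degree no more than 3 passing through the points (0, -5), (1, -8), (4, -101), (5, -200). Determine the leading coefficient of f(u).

-2

Write f(u) = au^3 + bu^2 + cu + d. Substituting each data point gives a linear system:
  d = -5
  a + b + c + d = -8
  64a + 16b + 4c + d = -101
  125a + 25b + 5c + d = -200
Solving the system yields a = -2, b = 3, c = -4, d = -5.
So f(u) = -2u^3 + 3u^2 - 4u - 5.
The leading coefficient is -2.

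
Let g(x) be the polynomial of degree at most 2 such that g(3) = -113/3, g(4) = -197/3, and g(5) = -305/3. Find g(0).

-5/3

Forward differences of the values at x = 3, 4, 5:
  g  : -113/3  -197/3  -305/3
  Δ  : -28  -36
  Δ^2: -8
The second differences are constant, confirming degree 2.
Interpolating (Newton forward form) and evaluating at x = 0 gives g(0) = -5/3.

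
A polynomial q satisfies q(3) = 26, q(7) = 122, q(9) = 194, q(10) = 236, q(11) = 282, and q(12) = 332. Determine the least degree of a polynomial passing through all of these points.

Divided differences on the nodes 3, 7, 9, 10, 11, 12:
  order 0: 26  122  194  236  282  332
  order 1: 24  36  42  46  50
  order 2: 2  2  2  2
  order 3: 0  0  0
  order 4: 0  0
  order 5: 0
The order-2 divided differences are all 2 (nonzero) and every higher order vanishes, so the data lies on a polynomial of degree exactly 2.

2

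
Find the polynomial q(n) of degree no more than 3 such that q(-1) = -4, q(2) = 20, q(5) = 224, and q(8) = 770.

q(n) = n^3 + 4n^2 + n - 6

Write q(n) = an^3 + bn^2 + cn + d. Substituting each data point gives a linear system:
  -a + b - c + d = -4
  8a + 4b + 2c + d = 20
  125a + 25b + 5c + d = 224
  512a + 64b + 8c + d = 770
Solving the system yields a = 1, b = 4, c = 1, d = -6.
So q(n) = n^3 + 4n^2 + n - 6.
Check: q(8) = 770. ✓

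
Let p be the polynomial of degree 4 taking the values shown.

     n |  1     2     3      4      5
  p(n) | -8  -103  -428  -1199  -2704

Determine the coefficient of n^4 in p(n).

-3

Write p(n) = an^4 + bn^3 + cn^2 + dn + e. Substituting each data point gives a linear system:
  a + b + c + d + e = -8
  16a + 8b + 4c + 2d + e = -103
  81a + 27b + 9c + 3d + e = -428
  256a + 64b + 16c + 4d + e = -1199
  625a + 125b + 25c + 5d + e = -2704
Solving the system yields a = -3, b = -6, c = -4, d = 4, e = 1.
So p(n) = -3n⁴ - 6n³ - 4n² + 4n + 1.
The leading coefficient is -3.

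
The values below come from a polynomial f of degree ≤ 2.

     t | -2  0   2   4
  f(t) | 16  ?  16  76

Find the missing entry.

On equispaced nodes a degree-2 polynomial has vanishing third forward difference, so
  - f(-2) + 3·f(0) - 3·f(2) + f(4) = 0.
Substituting the known values and solving for f(0):
  3·f(0) = -12
  f(0) = -4.

-4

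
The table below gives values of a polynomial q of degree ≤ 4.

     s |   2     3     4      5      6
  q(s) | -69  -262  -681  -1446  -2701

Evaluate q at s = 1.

Write q(s) = as^4 + bs^3 + cs^2 + ds + e. Substituting each data point gives a linear system:
  16a + 8b + 4c + 2d + e = -69
  81a + 27b + 9c + 3d + e = -262
  256a + 64b + 16c + 4d + e = -681
  625a + 125b + 25c + 5d + e = -1446
  1296a + 216b + 36c + 6d + e = -2701
Solving the system yields a = -1, b = -6, c = -4, d = 6, e = -1.
So q(s) = -s^4 - 6s^3 - 4s^2 + 6s - 1.
Then q(1) = -6.

-6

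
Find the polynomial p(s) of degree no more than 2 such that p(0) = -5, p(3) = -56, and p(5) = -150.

p(s) = -6s^2 + s - 5

Using the Lagrange interpolation formula with nodes 0, 3, 5:
  L_0(s) = (s - 3)(s - 5) / 15
  L_1(s) = s(s - 5) / -6
  L_2(s) = s(s - 3) / 10
Then p(s) = -5·L_0(s) - 56·L_1(s) - 150·L_2(s).
Expanding and collecting terms gives p(s) = -6s² + s - 5.
Check: p(5) = -150. ✓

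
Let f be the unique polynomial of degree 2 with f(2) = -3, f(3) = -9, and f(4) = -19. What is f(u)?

Write f(u) = au^2 + bu + c. Substituting each data point gives a linear system:
  4a + 2b + c = -3
  9a + 3b + c = -9
  16a + 4b + c = -19
Solving the system yields a = -2, b = 4, c = -3.
So f(u) = -2u^2 + 4u - 3.
Check: f(4) = -19. ✓

f(u) = -2u^2 + 4u - 3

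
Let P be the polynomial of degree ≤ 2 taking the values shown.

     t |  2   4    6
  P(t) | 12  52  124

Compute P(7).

Using the Lagrange interpolation formula with nodes 2, 4, 6:
  L_0(t) = (t - 4)(t - 6) / 8
  L_1(t) = (t - 2)(t - 6) / -4
  L_2(t) = (t - 2)(t - 4) / 8
Then P(t) = 12·L_0(t) + 52·L_1(t) + 124·L_2(t).
Expanding and collecting terms gives P(t) = 4t^2 - 4t + 4.
Evaluating at t = 7: P(7) = 172.

172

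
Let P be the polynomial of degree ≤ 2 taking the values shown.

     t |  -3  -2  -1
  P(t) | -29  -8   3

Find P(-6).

Using the Lagrange interpolation formula with nodes -3, -2, -1:
  L_0(t) = (t + 2)(t + 1) / 2
  L_1(t) = (t + 3)(t + 1) / -1
  L_2(t) = (t + 3)(t + 2) / 2
Then P(t) = -29·L_0(t) - 8·L_1(t) + 3·L_2(t).
Expanding and collecting terms gives P(t) = -5t² - 4t + 4.
Evaluating at t = -6: P(-6) = -152.

-152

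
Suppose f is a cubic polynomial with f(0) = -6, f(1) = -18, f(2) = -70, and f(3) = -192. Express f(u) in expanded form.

Using the Lagrange interpolation formula with nodes 0, 1, 2, 3:
  L_0(u) = (u - 1)(u - 2)(u - 3) / -6
  L_1(u) = u(u - 2)(u - 3) / 2
  L_2(u) = u(u - 1)(u - 3) / -2
  L_3(u) = u(u - 1)(u - 2) / 6
Then f(u) = -6·L_0(u) - 18·L_1(u) - 70·L_2(u) - 192·L_3(u).
Expanding and collecting terms gives f(u) = -5u^3 - 5u^2 - 2u - 6.
Check: f(3) = -192. ✓

f(u) = -5u^3 - 5u^2 - 2u - 6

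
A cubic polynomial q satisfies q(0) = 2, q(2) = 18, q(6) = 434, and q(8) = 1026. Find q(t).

q(t) = 2t^3 + 2

Using the Lagrange interpolation formula with nodes 0, 2, 6, 8:
  L_0(t) = (t - 2)(t - 6)(t - 8) / -96
  L_1(t) = t(t - 6)(t - 8) / 48
  L_2(t) = t(t - 2)(t - 8) / -48
  L_3(t) = t(t - 2)(t - 6) / 96
Then q(t) = 2·L_0(t) + 18·L_1(t) + 434·L_2(t) + 1026·L_3(t).
Expanding and collecting terms gives q(t) = 2t^3 + 2.
Check: q(2) = 18. ✓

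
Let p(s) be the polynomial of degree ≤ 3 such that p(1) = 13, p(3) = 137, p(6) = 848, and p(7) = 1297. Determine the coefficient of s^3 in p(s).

Write p(s) = as^3 + bs^2 + cs + d. Substituting each data point gives a linear system:
  a + b + c + d = 13
  27a + 9b + 3c + d = 137
  216a + 36b + 6c + d = 848
  343a + 49b + 7c + d = 1297
Solving the system yields a = 3, b = 5, c = 3, d = 2.
So p(s) = 3s^3 + 5s^2 + 3s + 2.
The leading coefficient is 3.

3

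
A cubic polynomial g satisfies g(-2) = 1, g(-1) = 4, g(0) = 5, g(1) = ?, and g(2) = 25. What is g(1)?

10

On equispaced nodes a degree-3 polynomial has vanishing fourth forward difference, so
  g(-2) - 4·g(-1) + 6·g(0) - 4·g(1) + g(2) = 0.
Substituting the known values and solving for g(1):
  -4·g(1) = -40
  g(1) = 10.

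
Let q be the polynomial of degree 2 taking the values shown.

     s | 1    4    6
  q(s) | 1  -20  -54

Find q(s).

q(s) = -2s^2 + 3s

Write q(s) = as^2 + bs + c. Substituting each data point gives a linear system:
  a + b + c = 1
  16a + 4b + c = -20
  36a + 6b + c = -54
Solving the system yields a = -2, b = 3, c = 0.
So q(s) = -2s^2 + 3s.
Check: q(1) = 1. ✓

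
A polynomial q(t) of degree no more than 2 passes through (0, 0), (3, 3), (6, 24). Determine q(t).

q(t) = t^2 - 2t

Write q(t) = at^2 + bt + c. Substituting each data point gives a linear system:
  c = 0
  9a + 3b + c = 3
  36a + 6b + c = 24
Solving the system yields a = 1, b = -2, c = 0.
So q(t) = t^2 - 2t.
Check: q(6) = 24. ✓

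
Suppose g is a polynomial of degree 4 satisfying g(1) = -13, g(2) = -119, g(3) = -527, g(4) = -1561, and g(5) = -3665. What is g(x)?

Write g(x) = ax^4 + bx^3 + cx^2 + dx + e. Substituting each data point gives a linear system:
  a + b + c + d + e = -13
  16a + 8b + 4c + 2d + e = -119
  81a + 27b + 9c + 3d + e = -527
  256a + 64b + 16c + 4d + e = -1561
  625a + 125b + 25c + 5d + e = -3665
Solving the system yields a = -5, b = -4, c = -2, d = 3, e = -5.
So g(x) = -5x^4 - 4x^3 - 2x^2 + 3x - 5.
Check: g(4) = -1561. ✓

g(x) = -5x^4 - 4x^3 - 2x^2 + 3x - 5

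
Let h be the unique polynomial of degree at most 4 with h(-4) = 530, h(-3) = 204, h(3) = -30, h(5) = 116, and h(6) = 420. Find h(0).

Using the Lagrange interpolation formula with nodes -4, -3, 3, 5, 6:
  L_0(t) = (t + 3)(t - 3)(t - 5)(t - 6) / 630
  L_1(t) = (t + 4)(t - 3)(t - 5)(t - 6) / -432
  L_2(t) = (t + 4)(t + 3)(t - 5)(t - 6) / 252
  L_3(t) = (t + 4)(t + 3)(t - 3)(t - 6) / -144
  L_4(t) = (t + 4)(t + 3)(t - 3)(t - 5) / 270
Then h(t) = 530·L_0(t) + 204·L_1(t) - 30·L_2(t) + 116·L_3(t) + 420·L_4(t).
Expanding and collecting terms gives h(t) = t^4 - 4t^3 - 3t + 6.
Evaluating at t = 0: h(0) = 6.

6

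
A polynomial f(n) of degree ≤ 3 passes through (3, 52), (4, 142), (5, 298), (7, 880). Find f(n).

Using the Lagrange interpolation formula with nodes 3, 4, 5, 7:
  L_0(n) = (n - 4)(n - 5)(n - 7) / -8
  L_1(n) = (n - 3)(n - 5)(n - 7) / 3
  L_2(n) = (n - 3)(n - 4)(n - 7) / -4
  L_3(n) = (n - 3)(n - 4)(n - 5) / 24
Then f(n) = 52·L_0(n) + 142·L_1(n) + 298·L_2(n) + 880·L_3(n).
Expanding and collecting terms gives f(n) = 3n^3 - 3n^2 - 2.
Check: f(4) = 142. ✓

f(n) = 3n^3 - 3n^2 - 2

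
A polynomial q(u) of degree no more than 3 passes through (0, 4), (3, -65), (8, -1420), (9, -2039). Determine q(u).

Write q(u) = au^3 + bu^2 + cu + d. Substituting each data point gives a linear system:
  d = 4
  27a + 9b + 3c + d = -65
  512a + 64b + 8c + d = -1420
  729a + 81b + 9c + d = -2039
Solving the system yields a = -3, b = 2, c = -2, d = 4.
So q(u) = -3u^3 + 2u^2 - 2u + 4.
Check: q(9) = -2039. ✓

q(u) = -3u^3 + 2u^2 - 2u + 4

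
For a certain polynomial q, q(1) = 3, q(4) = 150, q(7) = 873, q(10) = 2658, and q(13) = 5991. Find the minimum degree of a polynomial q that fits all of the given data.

3

Forward differences of the values at x = 1, 4, 7, 10, 13:
  q  : 3  150  873  2658  5991
  Δ  : 147  723  1785  3333
  Δ^2: 576  1062  1548
  Δ^3: 486  486
  Δ^4: 0
The third differences are constant (486) and nonzero, while all higher differences vanish, so the minimal degree is 3.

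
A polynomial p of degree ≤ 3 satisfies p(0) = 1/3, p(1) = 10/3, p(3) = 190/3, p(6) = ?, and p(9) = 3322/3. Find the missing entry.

1135/3

The 4 known points determine the degree-3 polynomial uniquely.
Write p(t) = at^3 + bt^2 + ct + d. Substituting each data point gives a linear system:
  d = 1/3
  a + b + c + d = 10/3
  27a + 9b + 3c + d = 190/3
  729a + 81b + 9c + d = 3322/3
Solving the system yields a = 1, b = 5, c = -3, d = 1/3.
So p(t) = t^3 + 5t^2 - 3t + 1/3.
Then p(6) = 1135/3.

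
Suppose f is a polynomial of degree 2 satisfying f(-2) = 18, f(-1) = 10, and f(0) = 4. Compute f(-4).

40

Forward differences of the values at s = -2, -1, 0:
  f  : 18  10  4
  Δ  : -8  -6
  Δ^2: 2
The second differences are constant, confirming degree 2.
Interpolating (Newton forward form) and evaluating at s = -4 gives f(-4) = 40.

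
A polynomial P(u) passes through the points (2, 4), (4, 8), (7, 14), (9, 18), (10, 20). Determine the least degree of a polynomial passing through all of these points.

1

Divided differences on the nodes 2, 4, 7, 9, 10:
  order 0: 4  8  14  18  20
  order 1: 2  2  2  2
  order 2: 0  0  0
  order 3: 0  0
  order 4: 0
The order-1 divided differences are all 2 (nonzero) and every higher order vanishes, so the data lies on a polynomial of degree exactly 1.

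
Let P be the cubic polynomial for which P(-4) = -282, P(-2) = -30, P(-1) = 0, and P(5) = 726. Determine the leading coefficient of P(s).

Write P(s) = as^3 + bs^2 + cs + d. Substituting each data point gives a linear system:
  -64a + 16b - 4c + d = -282
  -8a + 4b - 2c + d = -30
  -a + b - c + d = 0
  125a + 25b + 5c + d = 726
Solving the system yields a = 5, b = 3, c = 4, d = 6.
So P(s) = 5s^3 + 3s^2 + 4s + 6.
The leading coefficient is 5.

5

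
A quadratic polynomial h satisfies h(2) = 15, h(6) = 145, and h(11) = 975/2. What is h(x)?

h(x) = 4x^2 + (1/2)x - 2

Using the Lagrange interpolation formula with nodes 2, 6, 11:
  L_0(x) = (x - 6)(x - 11) / 36
  L_1(x) = (x - 2)(x - 11) / -20
  L_2(x) = (x - 2)(x - 6) / 45
Then h(x) = 15·L_0(x) + 145·L_1(x) + 975/2·L_2(x).
Expanding and collecting terms gives h(x) = 4x² + (1/2)x - 2.
Check: h(2) = 15. ✓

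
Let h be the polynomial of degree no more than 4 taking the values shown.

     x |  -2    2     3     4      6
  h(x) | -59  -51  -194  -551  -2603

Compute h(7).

-4766

Using the Lagrange interpolation formula with nodes -2, 2, 3, 4, 6:
  L_0(x) = (x - 2)(x - 3)(x - 4)(x - 6) / 960
  L_1(x) = (x + 2)(x - 3)(x - 4)(x - 6) / -32
  L_2(x) = (x + 2)(x - 2)(x - 4)(x - 6) / 15
  L_3(x) = (x + 2)(x - 2)(x - 3)(x - 6) / -24
  L_4(x) = (x + 2)(x - 2)(x - 3)(x - 4) / 192
Then h(x) = -59·L_0(x) - 51·L_1(x) - 194·L_2(x) - 551·L_3(x) - 2603·L_4(x).
Expanding and collecting terms gives h(x) = -2x⁴ + x³ - 6x² - 2x + 1.
Evaluating at x = 7: h(7) = -4766.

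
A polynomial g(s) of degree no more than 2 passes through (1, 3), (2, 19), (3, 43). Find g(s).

g(s) = 4s^2 + 4s - 5

Write g(s) = as^2 + bs + c. Substituting each data point gives a linear system:
  a + b + c = 3
  4a + 2b + c = 19
  9a + 3b + c = 43
Solving the system yields a = 4, b = 4, c = -5.
So g(s) = 4s² + 4s - 5.
Check: g(1) = 3. ✓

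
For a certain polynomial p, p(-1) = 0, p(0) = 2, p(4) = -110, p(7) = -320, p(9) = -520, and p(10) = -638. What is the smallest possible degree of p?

2

Divided differences on the nodes -1, 0, 4, 7, 9, 10:
  order 0: 0  2  -110  -320  -520  -638
  order 1: 2  -28  -70  -100  -118
  order 2: -6  -6  -6  -6
  order 3: 0  0  0
  order 4: 0  0
  order 5: 0
The order-2 divided differences are all -6 (nonzero) and every higher order vanishes, so the data lies on a polynomial of degree exactly 2.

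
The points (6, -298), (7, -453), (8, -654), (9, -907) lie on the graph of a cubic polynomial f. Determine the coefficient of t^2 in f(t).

Write f(t) = at^3 + bt^2 + ct + d. Substituting each data point gives a linear system:
  216a + 36b + 6c + d = -298
  343a + 49b + 7c + d = -453
  512a + 64b + 8c + d = -654
  729a + 81b + 9c + d = -907
Solving the system yields a = -1, b = -2, c = -2, d = 2.
So f(t) = -t^3 - 2t^2 - 2t + 2.
The coefficient of t^2 is -2.

-2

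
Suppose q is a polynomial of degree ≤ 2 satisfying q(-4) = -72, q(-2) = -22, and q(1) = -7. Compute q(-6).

Write q(u) = au^2 + bu + c. Substituting each data point gives a linear system:
  16a - 4b + c = -72
  4a - 2b + c = -22
  a + b + c = -7
Solving the system yields a = -4, b = 1, c = -4.
So q(u) = -4u^2 + u - 4.
Then q(-6) = -154.

-154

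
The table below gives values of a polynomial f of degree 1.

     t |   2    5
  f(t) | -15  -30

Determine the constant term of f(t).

Write f(t) = at + b. Substituting each data point gives a linear system:
  2a + b = -15
  5a + b = -30
Solving the system yields a = -5, b = -5.
So f(t) = -5t - 5.
The constant term is -5.

-5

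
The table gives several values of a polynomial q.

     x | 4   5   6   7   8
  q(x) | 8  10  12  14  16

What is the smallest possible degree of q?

Forward differences of the values at x = 4, 5, 6, 7, 8:
  q  : 8  10  12  14  16
  Δ  : 2  2  2  2
  Δ^2: 0  0  0
  Δ^3: 0  0
  Δ^4: 0
The first differences are constant (2) and nonzero, while all higher differences vanish, so the minimal degree is 1.

1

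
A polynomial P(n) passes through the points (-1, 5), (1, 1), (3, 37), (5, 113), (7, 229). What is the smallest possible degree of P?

2

Forward differences of the values at n = -1, 1, 3, 5, 7:
  P  : 5  1  37  113  229
  Δ  : -4  36  76  116
  Δ^2: 40  40  40
  Δ^3: 0  0
  Δ^4: 0
The second differences are constant (40) and nonzero, while all higher differences vanish, so the minimal degree is 2.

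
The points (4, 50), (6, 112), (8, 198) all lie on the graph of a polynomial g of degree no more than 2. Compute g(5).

Using the Lagrange interpolation formula with nodes 4, 6, 8:
  L_0(x) = (x - 6)(x - 8) / 8
  L_1(x) = (x - 4)(x - 8) / -4
  L_2(x) = (x - 4)(x - 6) / 8
Then g(x) = 50·L_0(x) + 112·L_1(x) + 198·L_2(x).
Expanding and collecting terms gives g(x) = 3x^2 + x - 2.
Evaluating at x = 5: g(5) = 78.

78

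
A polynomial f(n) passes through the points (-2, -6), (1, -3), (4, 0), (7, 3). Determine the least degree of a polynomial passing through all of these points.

1

Forward differences of the values at n = -2, 1, 4, 7:
  f  : -6  -3  0  3
  Δ  : 3  3  3
  Δ^2: 0  0
  Δ^3: 0
The first differences are constant (3) and nonzero, while all higher differences vanish, so the minimal degree is 1.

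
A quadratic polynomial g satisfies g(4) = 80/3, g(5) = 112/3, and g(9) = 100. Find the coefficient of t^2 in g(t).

Write g(t) = at^2 + bt + c. Substituting each data point gives a linear system:
  16a + 4b + c = 80/3
  25a + 5b + c = 112/3
  81a + 9b + c = 100
Solving the system yields a = 1, b = 5/3, c = 4.
So g(t) = t^2 + (5/3)t + 4.
The leading coefficient is 1.

1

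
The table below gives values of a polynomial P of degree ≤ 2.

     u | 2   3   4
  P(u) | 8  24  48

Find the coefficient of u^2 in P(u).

Write P(u) = au^2 + bu + c. Substituting each data point gives a linear system:
  4a + 2b + c = 8
  9a + 3b + c = 24
  16a + 4b + c = 48
Solving the system yields a = 4, b = -4, c = 0.
So P(u) = 4u^2 - 4u.
The leading coefficient is 4.

4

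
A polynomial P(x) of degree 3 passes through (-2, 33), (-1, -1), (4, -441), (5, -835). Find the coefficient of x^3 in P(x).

-6

Write P(x) = ax^3 + bx^2 + cx + d. Substituting each data point gives a linear system:
  -8a + 4b - 2c + d = 33
  -a + b - c + d = -1
  64a + 16b + 4c + d = -441
  125a + 25b + 5c + d = -835
Solving the system yields a = -6, b = -3, c = -1, d = -5.
So P(x) = -6x^3 - 3x^2 - x - 5.
The leading coefficient is -6.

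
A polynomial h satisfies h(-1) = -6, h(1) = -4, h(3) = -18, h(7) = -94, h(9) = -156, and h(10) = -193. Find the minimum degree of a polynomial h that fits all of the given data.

Divided differences on the nodes -1, 1, 3, 7, 9, 10:
  order 0: -6  -4  -18  -94  -156  -193
  order 1: 1  -7  -19  -31  -37
  order 2: -2  -2  -2  -2
  order 3: 0  0  0
  order 4: 0  0
  order 5: 0
The order-2 divided differences are all -2 (nonzero) and every higher order vanishes, so the data lies on a polynomial of degree exactly 2.

2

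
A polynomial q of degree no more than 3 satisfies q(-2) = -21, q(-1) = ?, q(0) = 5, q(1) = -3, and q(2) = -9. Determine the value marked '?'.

On equispaced nodes a degree-3 polynomial has vanishing fourth forward difference, so
  q(-2) - 4·q(-1) + 6·q(0) - 4·q(1) + q(2) = 0.
Substituting the known values and solving for q(-1):
  -4·q(-1) = -12
  q(-1) = 3.

3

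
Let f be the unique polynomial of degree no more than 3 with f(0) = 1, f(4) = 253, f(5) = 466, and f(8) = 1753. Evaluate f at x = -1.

-2

Write f(x) = ax^3 + bx^2 + cx + d. Substituting each data point gives a linear system:
  d = 1
  64a + 16b + 4c + d = 253
  125a + 25b + 5c + d = 466
  512a + 64b + 8c + d = 1753
Solving the system yields a = 3, b = 3, c = 3, d = 1.
So f(x) = 3x^3 + 3x^2 + 3x + 1.
Then f(-1) = -2.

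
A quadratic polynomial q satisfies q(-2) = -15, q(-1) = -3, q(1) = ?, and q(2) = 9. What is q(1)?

9

The 3 known points determine the degree-2 polynomial uniquely.
Write q(u) = au^2 + bu + c. Substituting each data point gives a linear system:
  4a - 2b + c = -15
  a - b + c = -3
  4a + 2b + c = 9
Solving the system yields a = -2, b = 6, c = 5.
So q(u) = -2u^2 + 6u + 5.
Then q(1) = 9.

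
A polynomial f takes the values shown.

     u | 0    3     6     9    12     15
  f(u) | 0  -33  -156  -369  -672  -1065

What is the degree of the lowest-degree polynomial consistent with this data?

2

Forward differences of the values at u = 0, 3, 6, 9, 12, 15:
  f  : 0  -33  -156  -369  -672  -1065
  Δ  : -33  -123  -213  -303  -393
  Δ^2: -90  -90  -90  -90
  Δ^3: 0  0  0
  Δ^4: 0  0
  Δ^5: 0
The second differences are constant (-90) and nonzero, while all higher differences vanish, so the minimal degree is 2.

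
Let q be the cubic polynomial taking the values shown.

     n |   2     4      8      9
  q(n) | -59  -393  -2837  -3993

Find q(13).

-11697

Using the Lagrange interpolation formula with nodes 2, 4, 8, 9:
  L_0(n) = (n - 4)(n - 8)(n - 9) / -84
  L_1(n) = (n - 2)(n - 8)(n - 9) / 40
  L_2(n) = (n - 2)(n - 4)(n - 9) / -24
  L_3(n) = (n - 2)(n - 4)(n - 8) / 35
Then q(n) = -59·L_0(n) - 393·L_1(n) - 2837·L_2(n) - 3993·L_3(n).
Expanding and collecting terms gives q(n) = -5n^3 - 4n^2 - 3n + 3.
Evaluating at n = 13: q(13) = -11697.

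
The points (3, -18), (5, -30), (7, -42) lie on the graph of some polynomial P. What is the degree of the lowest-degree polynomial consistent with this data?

Forward differences of the values at t = 3, 5, 7:
  P  : -18  -30  -42
  Δ  : -12  -12
  Δ^2: 0
The first differences are constant (-12) and nonzero, while all higher differences vanish, so the minimal degree is 1.

1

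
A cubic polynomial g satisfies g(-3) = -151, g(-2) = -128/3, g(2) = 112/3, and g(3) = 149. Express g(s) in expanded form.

Write g(s) = as^3 + bs^2 + cs + d. Substituting each data point gives a linear system:
  -27a + 9b - 3c + d = -151
  -8a + 4b - 2c + d = -128/3
  8a + 4b + 2c + d = 112/3
  27a + 9b + 3c + d = 149
Solving the system yields a = 6, b = 1/3, c = -4, d = -4.
So g(s) = 6s^3 + (1/3)s^2 - 4s - 4.
Check: g(2) = 112/3. ✓

g(s) = 6s^3 + (1/3)s^2 - 4s - 4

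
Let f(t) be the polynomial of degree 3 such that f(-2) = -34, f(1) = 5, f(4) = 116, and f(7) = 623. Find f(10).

1850

Using the Lagrange interpolation formula with nodes -2, 1, 4, 7:
  L_0(t) = (t - 1)(t - 4)(t - 7) / -162
  L_1(t) = (t + 2)(t - 4)(t - 7) / 54
  L_2(t) = (t + 2)(t - 1)(t - 7) / -54
  L_3(t) = (t + 2)(t - 1)(t - 4) / 162
Then f(t) = -34·L_0(t) + 5·L_1(t) + 116·L_2(t) + 623·L_3(t).
Expanding and collecting terms gives f(t) = 2t³ - 2t² + 5t.
Evaluating at t = 10: f(10) = 1850.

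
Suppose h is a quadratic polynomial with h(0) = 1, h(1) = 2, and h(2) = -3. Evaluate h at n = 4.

Forward differences of the values at n = 0, 1, 2:
  h  : 1  2  -3
  Δ  : 1  -5
  Δ^2: -6
The second differences are constant, confirming degree 2.
Interpolating (Newton forward form) and evaluating at n = 4 gives h(4) = -31.

-31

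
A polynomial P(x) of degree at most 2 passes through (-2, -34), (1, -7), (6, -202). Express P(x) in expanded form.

Write P(x) = ax^2 + bx + c. Substituting each data point gives a linear system:
  4a - 2b + c = -34
  a + b + c = -7
  36a + 6b + c = -202
Solving the system yields a = -6, b = 3, c = -4.
So P(x) = -6x² + 3x - 4.
Check: P(-2) = -34. ✓

P(x) = -6x^2 + 3x - 4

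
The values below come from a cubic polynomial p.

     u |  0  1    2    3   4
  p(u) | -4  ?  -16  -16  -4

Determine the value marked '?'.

-10

On equispaced nodes a degree-3 polynomial has vanishing fourth forward difference, so
  p(0) - 4·p(1) + 6·p(2) - 4·p(3) + p(4) = 0.
Substituting the known values and solving for p(1):
  -4·p(1) = 40
  p(1) = -10.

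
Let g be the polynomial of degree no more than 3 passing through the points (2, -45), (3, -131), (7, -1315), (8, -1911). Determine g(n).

Write g(n) = an^3 + bn^2 + cn + d. Substituting each data point gives a linear system:
  8a + 4b + 2c + d = -45
  27a + 9b + 3c + d = -131
  343a + 49b + 7c + d = -1315
  512a + 64b + 8c + d = -1911
Solving the system yields a = -3, b = -6, c = 1, d = 1.
So g(n) = -3n³ - 6n² + n + 1.
Check: g(7) = -1315. ✓

g(n) = -3n^3 - 6n^2 + n + 1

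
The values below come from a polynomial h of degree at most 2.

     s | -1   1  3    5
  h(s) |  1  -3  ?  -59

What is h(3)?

The 3 known points determine the degree-2 polynomial uniquely.
Write h(s) = as^2 + bs + c. Substituting each data point gives a linear system:
  a - b + c = 1
  a + b + c = -3
  25a + 5b + c = -59
Solving the system yields a = -2, b = -2, c = 1.
So h(s) = -2s^2 - 2s + 1.
Then h(3) = -23.

-23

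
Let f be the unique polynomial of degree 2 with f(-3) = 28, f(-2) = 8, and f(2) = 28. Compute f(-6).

Write f(s) = as^2 + bs + c. Substituting each data point gives a linear system:
  9a - 3b + c = 28
  4a - 2b + c = 8
  4a + 2b + c = 28
Solving the system yields a = 5, b = 5, c = -2.
So f(s) = 5s^2 + 5s - 2.
Then f(-6) = 148.

148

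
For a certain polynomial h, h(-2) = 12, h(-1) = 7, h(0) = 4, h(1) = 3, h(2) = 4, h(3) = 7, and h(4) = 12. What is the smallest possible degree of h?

Forward differences of the values at s = -2, -1, 0, 1, 2, 3, 4:
  h  : 12  7  4  3  4  7  12
  Δ  : -5  -3  -1  1  3  5
  Δ^2: 2  2  2  2  2
  Δ^3: 0  0  0  0
  Δ^4: 0  0  0
  Δ^5: 0  0
  Δ^6: 0
The second differences are constant (2) and nonzero, while all higher differences vanish, so the minimal degree is 2.

2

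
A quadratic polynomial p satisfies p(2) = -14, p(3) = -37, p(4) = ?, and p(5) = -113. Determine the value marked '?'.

-70

The 3 known points determine the degree-2 polynomial uniquely.
Write p(u) = au^2 + bu + c. Substituting each data point gives a linear system:
  4a + 2b + c = -14
  9a + 3b + c = -37
  25a + 5b + c = -113
Solving the system yields a = -5, b = 2, c = 2.
So p(u) = -5u^2 + 2u + 2.
Then p(4) = -70.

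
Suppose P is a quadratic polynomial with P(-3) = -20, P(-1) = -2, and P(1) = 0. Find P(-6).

-77

Using the Lagrange interpolation formula with nodes -3, -1, 1:
  L_0(s) = (s + 1)(s - 1) / 8
  L_1(s) = (s + 3)(s - 1) / -4
  L_2(s) = (s + 3)(s + 1) / 8
Then P(s) = -20·L_0(s) - 2·L_1(s) + 0·L_2(s).
Expanding and collecting terms gives P(s) = -2s^2 + s + 1.
Evaluating at s = -6: P(-6) = -77.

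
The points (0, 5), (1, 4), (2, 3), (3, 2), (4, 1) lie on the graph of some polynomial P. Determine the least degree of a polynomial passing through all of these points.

Forward differences of the values at x = 0, 1, 2, 3, 4:
  P  : 5  4  3  2  1
  Δ  : -1  -1  -1  -1
  Δ^2: 0  0  0
  Δ^3: 0  0
  Δ^4: 0
The first differences are constant (-1) and nonzero, while all higher differences vanish, so the minimal degree is 1.

1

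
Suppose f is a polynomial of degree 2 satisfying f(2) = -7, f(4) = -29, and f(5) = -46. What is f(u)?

f(u) = -2u^2 + u - 1

Write f(u) = au^2 + bu + c. Substituting each data point gives a linear system:
  4a + 2b + c = -7
  16a + 4b + c = -29
  25a + 5b + c = -46
Solving the system yields a = -2, b = 1, c = -1.
So f(u) = -2u^2 + u - 1.
Check: f(5) = -46. ✓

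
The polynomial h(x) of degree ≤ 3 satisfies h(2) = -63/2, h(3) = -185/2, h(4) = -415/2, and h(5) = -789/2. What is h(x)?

h(x) = -3x^3 - 4x + 1/2

Write h(x) = ax^3 + bx^2 + cx + d. Substituting each data point gives a linear system:
  8a + 4b + 2c + d = -63/2
  27a + 9b + 3c + d = -185/2
  64a + 16b + 4c + d = -415/2
  125a + 25b + 5c + d = -789/2
Solving the system yields a = -3, b = 0, c = -4, d = 1/2.
So h(x) = -3x^3 - 4x + 1/2.
Check: h(3) = -185/2. ✓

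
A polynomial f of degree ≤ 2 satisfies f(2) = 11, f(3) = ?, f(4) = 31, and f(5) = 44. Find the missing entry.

20

On equispaced nodes a degree-2 polynomial has vanishing third forward difference, so
  - f(2) + 3·f(3) - 3·f(4) + f(5) = 0.
Substituting the known values and solving for f(3):
  3·f(3) = 60
  f(3) = 20.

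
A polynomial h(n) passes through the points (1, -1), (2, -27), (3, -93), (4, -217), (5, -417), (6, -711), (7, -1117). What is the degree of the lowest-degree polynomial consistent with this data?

3

Forward differences of the values at n = 1, 2, 3, 4, 5, 6, 7:
  h  : -1  -27  -93  -217  -417  -711  -1117
  Δ  : -26  -66  -124  -200  -294  -406
  Δ^2: -40  -58  -76  -94  -112
  Δ^3: -18  -18  -18  -18
  Δ^4: 0  0  0
  Δ^5: 0  0
  Δ^6: 0
The third differences are constant (-18) and nonzero, while all higher differences vanish, so the minimal degree is 3.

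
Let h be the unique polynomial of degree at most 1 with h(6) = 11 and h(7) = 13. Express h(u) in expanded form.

Using the Lagrange interpolation formula with nodes 6, 7:
  L_0(u) = (u - 7) / -1
  L_1(u) = (u - 6) / 1
Then h(u) = 11·L_0(u) + 13·L_1(u).
Expanding and collecting terms gives h(u) = 2u - 1.
Check: h(6) = 11. ✓

h(u) = 2u - 1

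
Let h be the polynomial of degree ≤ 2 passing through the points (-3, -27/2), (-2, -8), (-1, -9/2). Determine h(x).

Using the Lagrange interpolation formula with nodes -3, -2, -1:
  L_0(x) = (x + 2)(x + 1) / 2
  L_1(x) = (x + 3)(x + 1) / -1
  L_2(x) = (x + 3)(x + 2) / 2
Then h(x) = -27/2·L_0(x) - 8·L_1(x) - 9/2·L_2(x).
Expanding and collecting terms gives h(x) = -x^2 + (1/2)x - 3.
Check: h(-3) = -27/2. ✓

h(x) = -x^2 + (1/2)x - 3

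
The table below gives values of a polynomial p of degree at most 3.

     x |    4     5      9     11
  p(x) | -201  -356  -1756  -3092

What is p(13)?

Using the Lagrange interpolation formula with nodes 4, 5, 9, 11:
  L_0(x) = (x - 5)(x - 9)(x - 11) / -35
  L_1(x) = (x - 4)(x - 9)(x - 11) / 24
  L_2(x) = (x - 4)(x - 5)(x - 11) / -40
  L_3(x) = (x - 4)(x - 5)(x - 9) / 84
Then p(x) = -201·L_0(x) - 356·L_1(x) - 1756·L_2(x) - 3092·L_3(x).
Expanding and collecting terms gives p(x) = -2x³ - 3x² - 6x - 1.
Evaluating at x = 13: p(13) = -4980.

-4980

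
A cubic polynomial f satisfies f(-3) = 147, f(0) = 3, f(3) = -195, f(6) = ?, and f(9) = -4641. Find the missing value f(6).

-1419

On equispaced nodes a degree-3 polynomial has vanishing fourth forward difference, so
  f(-3) - 4·f(0) + 6·f(3) - 4·f(6) + f(9) = 0.
Substituting the known values and solving for f(6):
  -4·f(6) = 5676
  f(6) = -1419.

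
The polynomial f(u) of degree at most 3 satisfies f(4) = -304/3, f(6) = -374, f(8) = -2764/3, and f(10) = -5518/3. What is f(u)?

Write f(u) = au^3 + bu^2 + cu + d. Substituting each data point gives a linear system:
  64a + 16b + 4c + d = -304/3
  216a + 36b + 6c + d = -374
  512a + 64b + 8c + d = -2764/3
  1000a + 100b + 10c + d = -5518/3
Solving the system yields a = -2, b = 5/3, c = -1, d = 4.
So f(u) = -2u³ + (5/3)u² - u + 4.
Check: f(8) = -2764/3. ✓

f(u) = -2u^3 + (5/3)u^2 - u + 4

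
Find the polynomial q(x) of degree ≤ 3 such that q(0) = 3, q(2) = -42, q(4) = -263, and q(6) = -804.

Write q(x) = ax^3 + bx^2 + cx + d. Substituting each data point gives a linear system:
  d = 3
  8a + 4b + 2c + d = -42
  64a + 16b + 4c + d = -263
  216a + 36b + 6c + d = -804
Solving the system yields a = -3, b = -4, c = -5/2, d = 3.
So q(x) = -3x^3 - 4x^2 - (5/2)x + 3.
Check: q(4) = -263. ✓

q(x) = -3x^3 - 4x^2 - (5/2)x + 3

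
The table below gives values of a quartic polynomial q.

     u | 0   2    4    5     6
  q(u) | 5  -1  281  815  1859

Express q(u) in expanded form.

q(u) = 2u^4 - 3u^3 - 2u^2 - 3u + 5

Write q(u) = au^4 + bu^3 + cu^2 + du + e. Substituting each data point gives a linear system:
  e = 5
  16a + 8b + 4c + 2d + e = -1
  256a + 64b + 16c + 4d + e = 281
  625a + 125b + 25c + 5d + e = 815
  1296a + 216b + 36c + 6d + e = 1859
Solving the system yields a = 2, b = -3, c = -2, d = -3, e = 5.
So q(u) = 2u^4 - 3u^3 - 2u^2 - 3u + 5.
Check: q(0) = 5. ✓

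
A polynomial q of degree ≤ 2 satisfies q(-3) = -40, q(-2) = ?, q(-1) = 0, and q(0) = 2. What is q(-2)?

-14

The 3 known points determine the degree-2 polynomial uniquely.
Write q(n) = an^2 + bn + c. Substituting each data point gives a linear system:
  9a - 3b + c = -40
  a - b + c = 0
  c = 2
Solving the system yields a = -6, b = -4, c = 2.
So q(n) = -6n^2 - 4n + 2.
Then q(-2) = -14.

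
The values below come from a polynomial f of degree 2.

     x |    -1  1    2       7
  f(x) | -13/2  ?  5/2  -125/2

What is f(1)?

7/2

The 3 known points determine the degree-2 polynomial uniquely.
Write f(x) = ax^2 + bx + c. Substituting each data point gives a linear system:
  a - b + c = -13/2
  4a + 2b + c = 5/2
  49a + 7b + c = -125/2
Solving the system yields a = -2, b = 5, c = 1/2.
So f(x) = -2x^2 + 5x + 1/2.
Then f(1) = 7/2.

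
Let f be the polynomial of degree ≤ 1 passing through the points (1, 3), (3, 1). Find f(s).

Write f(s) = as + b. Substituting each data point gives a linear system:
  a + b = 3
  3a + b = 1
Solving the system yields a = -1, b = 4.
So f(s) = -s + 4.
Check: f(3) = 1. ✓

f(s) = -s + 4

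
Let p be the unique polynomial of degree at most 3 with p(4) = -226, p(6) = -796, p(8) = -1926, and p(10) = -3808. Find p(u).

Write p(u) = au^3 + bu^2 + cu + d. Substituting each data point gives a linear system:
  64a + 16b + 4c + d = -226
  216a + 36b + 6c + d = -796
  512a + 64b + 8c + d = -1926
  1000a + 100b + 10c + d = -3808
Solving the system yields a = -4, b = 2, c = -1, d = 2.
So p(u) = -4u³ + 2u² - u + 2.
Check: p(8) = -1926. ✓

p(u) = -4u^3 + 2u^2 - u + 2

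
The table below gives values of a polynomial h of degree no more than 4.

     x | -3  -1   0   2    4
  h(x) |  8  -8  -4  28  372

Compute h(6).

1700

Using the Lagrange interpolation formula with nodes -3, -1, 0, 2, 4:
  L_0(x) = (x + 1)x(x - 2)(x - 4) / 210
  L_1(x) = (x + 3)x(x - 2)(x - 4) / -30
  L_2(x) = (x + 3)(x + 1)(x - 2)(x - 4) / 24
  L_3(x) = (x + 3)(x + 1)x(x - 4) / -60
  L_4(x) = (x + 3)(x + 1)x(x - 2) / 280
Then h(x) = 8·L_0(x) - 8·L_1(x) - 4·L_2(x) + 28·L_3(x) + 372·L_4(x).
Expanding and collecting terms gives h(x) = x^4 + 2x^3 - x^2 + 2x - 4.
Evaluating at x = 6: h(6) = 1700.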